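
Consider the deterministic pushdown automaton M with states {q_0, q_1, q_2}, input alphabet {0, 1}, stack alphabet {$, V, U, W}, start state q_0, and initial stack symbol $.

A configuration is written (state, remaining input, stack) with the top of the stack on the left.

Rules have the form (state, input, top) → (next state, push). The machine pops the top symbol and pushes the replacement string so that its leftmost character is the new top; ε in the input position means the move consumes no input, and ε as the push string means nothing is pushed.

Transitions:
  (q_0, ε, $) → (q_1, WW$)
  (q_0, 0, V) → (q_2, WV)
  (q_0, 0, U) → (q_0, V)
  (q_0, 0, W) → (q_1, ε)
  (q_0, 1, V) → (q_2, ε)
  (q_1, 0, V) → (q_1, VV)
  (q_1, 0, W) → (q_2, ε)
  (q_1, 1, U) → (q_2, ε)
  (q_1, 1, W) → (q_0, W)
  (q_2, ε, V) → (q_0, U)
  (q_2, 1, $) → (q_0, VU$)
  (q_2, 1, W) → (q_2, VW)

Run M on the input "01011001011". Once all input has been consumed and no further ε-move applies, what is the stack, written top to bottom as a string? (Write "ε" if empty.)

UWVW$

(q_0, 01011001011, $)
  ε-move, top $: go to q_1, push WW$ → (q_1, 01011001011, WW$)
  read 0, top W: go to q_2, push ε → (q_2, 1011001011, W$)
  read 1, top W: go to q_2, push VW → (q_2, 011001011, VW$)
  ε-move, top V: go to q_0, push U → (q_0, 011001011, UW$)
  read 0, top U: go to q_0, push V → (q_0, 11001011, VW$)
  read 1, top V: go to q_2, push ε → (q_2, 1001011, W$)
  read 1, top W: go to q_2, push VW → (q_2, 001011, VW$)
  ε-move, top V: go to q_0, push U → (q_0, 001011, UW$)
  read 0, top U: go to q_0, push V → (q_0, 01011, VW$)
  read 0, top V: go to q_2, push WV → (q_2, 1011, WVW$)
  read 1, top W: go to q_2, push VW → (q_2, 011, VWVW$)
  ε-move, top V: go to q_0, push U → (q_0, 011, UWVW$)
  read 0, top U: go to q_0, push V → (q_0, 11, VWVW$)
  read 1, top V: go to q_2, push ε → (q_2, 1, WVW$)
  read 1, top W: go to q_2, push VW → (q_2, ε, VWVW$)
  ε-move, top V: go to q_0, push U → (q_0, ε, UWVW$)
All input consumed in state q_0 with stack UWVW$.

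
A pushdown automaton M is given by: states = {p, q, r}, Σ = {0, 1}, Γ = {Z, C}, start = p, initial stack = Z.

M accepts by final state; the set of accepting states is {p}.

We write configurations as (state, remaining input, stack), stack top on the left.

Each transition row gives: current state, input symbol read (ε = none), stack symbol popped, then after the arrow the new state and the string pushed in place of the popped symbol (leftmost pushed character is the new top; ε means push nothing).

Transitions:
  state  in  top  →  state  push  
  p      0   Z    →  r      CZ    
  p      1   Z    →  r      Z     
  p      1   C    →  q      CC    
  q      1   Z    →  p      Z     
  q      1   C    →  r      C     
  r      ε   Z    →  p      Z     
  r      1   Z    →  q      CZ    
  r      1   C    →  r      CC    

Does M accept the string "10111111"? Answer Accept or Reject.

No computation consumes all input and reaches a final state.

Reject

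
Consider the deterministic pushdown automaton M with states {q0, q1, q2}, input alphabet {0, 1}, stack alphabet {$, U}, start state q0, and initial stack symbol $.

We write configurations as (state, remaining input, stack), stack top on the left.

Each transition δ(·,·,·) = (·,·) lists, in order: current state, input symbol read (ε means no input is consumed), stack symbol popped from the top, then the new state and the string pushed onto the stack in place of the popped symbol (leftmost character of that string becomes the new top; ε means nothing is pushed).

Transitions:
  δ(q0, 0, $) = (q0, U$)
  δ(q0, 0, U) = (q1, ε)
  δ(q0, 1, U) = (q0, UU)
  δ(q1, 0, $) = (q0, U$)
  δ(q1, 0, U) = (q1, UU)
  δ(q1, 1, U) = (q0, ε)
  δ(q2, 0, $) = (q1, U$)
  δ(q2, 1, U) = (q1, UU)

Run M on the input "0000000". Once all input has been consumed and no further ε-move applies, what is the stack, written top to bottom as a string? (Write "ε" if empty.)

U$

(q0, 0000000, $) ⊢ (q0, 000000, U$) ⊢ (q1, 00000, $) ⊢ (q0, 0000, U$) ⊢ (q1, 000, $) ⊢ (q0, 00, U$) ⊢ (q1, 0, $) ⊢ (q0, ε, U$)
All input consumed in state q0 with stack U$.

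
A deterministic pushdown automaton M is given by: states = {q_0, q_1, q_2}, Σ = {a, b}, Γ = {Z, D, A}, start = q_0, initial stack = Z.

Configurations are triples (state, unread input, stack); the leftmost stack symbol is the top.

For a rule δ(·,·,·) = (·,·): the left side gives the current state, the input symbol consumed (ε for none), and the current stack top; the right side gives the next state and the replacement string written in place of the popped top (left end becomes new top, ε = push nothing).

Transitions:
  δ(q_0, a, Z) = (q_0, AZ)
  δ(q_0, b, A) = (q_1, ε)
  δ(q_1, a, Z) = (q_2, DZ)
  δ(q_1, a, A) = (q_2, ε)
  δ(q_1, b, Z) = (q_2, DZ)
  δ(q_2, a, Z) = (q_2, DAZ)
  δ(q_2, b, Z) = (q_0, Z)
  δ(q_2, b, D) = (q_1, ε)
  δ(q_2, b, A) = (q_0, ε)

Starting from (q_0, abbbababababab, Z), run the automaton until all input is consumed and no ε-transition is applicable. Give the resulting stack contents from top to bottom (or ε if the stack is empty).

Z

(q_0, abbbababababab, Z)
  read a, top Z: go to q_0, push AZ → (q_0, bbbababababab, AZ)
  read b, top A: go to q_1, push ε → (q_1, bbababababab, Z)
  read b, top Z: go to q_2, push DZ → (q_2, bababababab, DZ)
  read b, top D: go to q_1, push ε → (q_1, ababababab, Z)
  read a, top Z: go to q_2, push DZ → (q_2, babababab, DZ)
  read b, top D: go to q_1, push ε → (q_1, abababab, Z)
  read a, top Z: go to q_2, push DZ → (q_2, bababab, DZ)
  read b, top D: go to q_1, push ε → (q_1, ababab, Z)
  read a, top Z: go to q_2, push DZ → (q_2, babab, DZ)
  read b, top D: go to q_1, push ε → (q_1, abab, Z)
  read a, top Z: go to q_2, push DZ → (q_2, bab, DZ)
  read b, top D: go to q_1, push ε → (q_1, ab, Z)
  read a, top Z: go to q_2, push DZ → (q_2, b, DZ)
  read b, top D: go to q_1, push ε → (q_1, ε, Z)
All input consumed in state q_1 with stack Z.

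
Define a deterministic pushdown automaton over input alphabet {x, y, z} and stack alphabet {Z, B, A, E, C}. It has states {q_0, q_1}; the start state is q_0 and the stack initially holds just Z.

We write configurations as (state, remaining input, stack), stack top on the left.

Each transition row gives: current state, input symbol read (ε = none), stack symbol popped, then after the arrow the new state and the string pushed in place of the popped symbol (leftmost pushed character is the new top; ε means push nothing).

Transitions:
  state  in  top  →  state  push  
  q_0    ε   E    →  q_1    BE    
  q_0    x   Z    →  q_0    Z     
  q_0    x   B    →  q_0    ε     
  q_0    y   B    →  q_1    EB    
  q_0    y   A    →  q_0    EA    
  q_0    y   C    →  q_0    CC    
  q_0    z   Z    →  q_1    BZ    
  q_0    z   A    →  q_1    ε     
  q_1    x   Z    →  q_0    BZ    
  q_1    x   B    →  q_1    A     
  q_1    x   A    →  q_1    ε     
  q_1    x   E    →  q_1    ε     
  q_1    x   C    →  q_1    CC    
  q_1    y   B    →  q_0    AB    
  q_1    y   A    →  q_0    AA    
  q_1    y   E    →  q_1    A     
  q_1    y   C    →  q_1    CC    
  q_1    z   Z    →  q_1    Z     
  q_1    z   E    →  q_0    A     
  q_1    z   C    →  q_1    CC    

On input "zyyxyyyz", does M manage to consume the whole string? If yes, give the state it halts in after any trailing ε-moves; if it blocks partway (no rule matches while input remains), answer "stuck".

q_1

(q_0, zyyxyyyz, Z)
  read z, top Z: go to q_1, push BZ → (q_1, yyxyyyz, BZ)
  read y, top B: go to q_0, push AB → (q_0, yxyyyz, ABZ)
  read y, top A: go to q_0, push EA → (q_0, xyyyz, EABZ)
  ε-move, top E: go to q_1, push BE → (q_1, xyyyz, BEABZ)
  read x, top B: go to q_1, push A → (q_1, yyyz, AEABZ)
  read y, top A: go to q_0, push AA → (q_0, yyz, AAEABZ)
  read y, top A: go to q_0, push EA → (q_0, yz, EAAEABZ)
  ε-move, top E: go to q_1, push BE → (q_1, yz, BEAAEABZ)
  read y, top B: go to q_0, push AB → (q_0, z, ABEAAEABZ)
  read z, top A: go to q_1, push ε → (q_1, ε, BEAAEABZ)
All input consumed; M is in state q_1.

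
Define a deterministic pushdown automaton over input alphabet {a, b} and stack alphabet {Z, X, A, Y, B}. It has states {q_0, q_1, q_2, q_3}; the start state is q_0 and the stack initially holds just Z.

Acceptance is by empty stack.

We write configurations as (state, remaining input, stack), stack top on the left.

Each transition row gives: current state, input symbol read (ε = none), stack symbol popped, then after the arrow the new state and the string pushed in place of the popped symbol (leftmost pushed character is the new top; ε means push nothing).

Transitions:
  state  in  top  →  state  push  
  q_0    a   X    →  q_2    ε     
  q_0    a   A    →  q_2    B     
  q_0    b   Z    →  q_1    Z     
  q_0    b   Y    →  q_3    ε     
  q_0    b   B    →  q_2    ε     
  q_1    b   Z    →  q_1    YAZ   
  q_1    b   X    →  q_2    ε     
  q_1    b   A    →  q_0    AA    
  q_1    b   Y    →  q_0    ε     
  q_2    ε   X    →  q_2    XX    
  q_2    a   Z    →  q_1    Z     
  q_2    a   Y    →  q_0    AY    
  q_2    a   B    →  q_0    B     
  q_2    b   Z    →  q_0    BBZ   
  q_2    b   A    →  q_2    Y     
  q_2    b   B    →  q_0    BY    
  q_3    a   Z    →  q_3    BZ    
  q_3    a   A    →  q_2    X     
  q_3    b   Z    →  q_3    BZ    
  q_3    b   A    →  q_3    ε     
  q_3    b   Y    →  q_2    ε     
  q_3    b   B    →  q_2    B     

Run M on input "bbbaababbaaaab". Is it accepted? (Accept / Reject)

(q_0, bbbaababbaaaab, Z) ⊢ (q_1, bbaababbaaaab, Z) ⊢ (q_1, baababbaaaab, YAZ) ⊢ (q_0, aababbaaaab, AZ) ⊢ (q_2, ababbaaaab, BZ) ⊢ (q_0, babbaaaab, BZ) ⊢ (q_2, abbaaaab, Z) ⊢ (q_1, bbaaaab, Z) ⊢ (q_1, baaaab, YAZ) ⊢ (q_0, aaaab, AZ) ⊢ (q_2, aaab, BZ) ⊢ (q_0, aab, BZ)
No transition applies at (q_0, aab, BZ); input not fully consumed.

Reject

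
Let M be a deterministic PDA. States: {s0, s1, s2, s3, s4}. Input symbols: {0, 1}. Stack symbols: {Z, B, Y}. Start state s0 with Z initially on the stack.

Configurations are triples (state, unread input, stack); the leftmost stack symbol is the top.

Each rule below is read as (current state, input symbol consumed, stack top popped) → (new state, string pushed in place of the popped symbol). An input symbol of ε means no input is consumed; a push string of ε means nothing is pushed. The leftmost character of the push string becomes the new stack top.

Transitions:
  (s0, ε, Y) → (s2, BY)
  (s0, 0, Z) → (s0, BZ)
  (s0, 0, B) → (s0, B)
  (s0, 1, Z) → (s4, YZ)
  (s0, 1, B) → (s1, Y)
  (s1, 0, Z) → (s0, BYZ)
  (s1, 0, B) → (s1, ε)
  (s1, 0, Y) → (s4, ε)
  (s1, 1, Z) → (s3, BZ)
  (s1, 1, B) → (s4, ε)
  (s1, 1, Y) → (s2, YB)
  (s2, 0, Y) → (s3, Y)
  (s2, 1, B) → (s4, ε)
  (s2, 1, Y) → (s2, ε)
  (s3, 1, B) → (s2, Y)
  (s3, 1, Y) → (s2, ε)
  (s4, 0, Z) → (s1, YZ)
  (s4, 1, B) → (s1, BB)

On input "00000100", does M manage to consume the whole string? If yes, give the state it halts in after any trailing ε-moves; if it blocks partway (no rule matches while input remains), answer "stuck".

(s0, 00000100, Z)
  read 0, top Z: go to s0, push BZ → (s0, 0000100, BZ)
  read 0, top B: go to s0, push B → (s0, 000100, BZ)
  read 0, top B: go to s0, push B → (s0, 00100, BZ)
  read 0, top B: go to s0, push B → (s0, 0100, BZ)
  read 0, top B: go to s0, push B → (s0, 100, BZ)
  read 1, top B: go to s1, push Y → (s1, 00, YZ)
  read 0, top Y: go to s4, push ε → (s4, 0, Z)
  read 0, top Z: go to s1, push YZ → (s1, ε, YZ)
All input consumed; M is in state s1.

s1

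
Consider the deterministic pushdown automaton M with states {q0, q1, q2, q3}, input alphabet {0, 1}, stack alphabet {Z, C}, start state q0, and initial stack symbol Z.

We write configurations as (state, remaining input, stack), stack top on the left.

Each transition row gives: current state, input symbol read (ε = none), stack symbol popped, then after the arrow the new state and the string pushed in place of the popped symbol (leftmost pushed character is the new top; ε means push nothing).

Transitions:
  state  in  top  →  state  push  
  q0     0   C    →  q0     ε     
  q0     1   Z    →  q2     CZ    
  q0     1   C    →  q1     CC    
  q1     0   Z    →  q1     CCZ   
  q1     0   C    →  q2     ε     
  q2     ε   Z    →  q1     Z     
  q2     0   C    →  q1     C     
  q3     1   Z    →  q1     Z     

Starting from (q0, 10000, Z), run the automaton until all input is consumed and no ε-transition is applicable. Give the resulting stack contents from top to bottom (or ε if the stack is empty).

CZ

(q0, 10000, Z)
  read 1, top Z: go to q2, push CZ → (q2, 0000, CZ)
  read 0, top C: go to q1, push C → (q1, 000, CZ)
  read 0, top C: go to q2, push ε → (q2, 00, Z)
  ε-move, top Z: go to q1, push Z → (q1, 00, Z)
  read 0, top Z: go to q1, push CCZ → (q1, 0, CCZ)
  read 0, top C: go to q2, push ε → (q2, ε, CZ)
All input consumed in state q2 with stack CZ.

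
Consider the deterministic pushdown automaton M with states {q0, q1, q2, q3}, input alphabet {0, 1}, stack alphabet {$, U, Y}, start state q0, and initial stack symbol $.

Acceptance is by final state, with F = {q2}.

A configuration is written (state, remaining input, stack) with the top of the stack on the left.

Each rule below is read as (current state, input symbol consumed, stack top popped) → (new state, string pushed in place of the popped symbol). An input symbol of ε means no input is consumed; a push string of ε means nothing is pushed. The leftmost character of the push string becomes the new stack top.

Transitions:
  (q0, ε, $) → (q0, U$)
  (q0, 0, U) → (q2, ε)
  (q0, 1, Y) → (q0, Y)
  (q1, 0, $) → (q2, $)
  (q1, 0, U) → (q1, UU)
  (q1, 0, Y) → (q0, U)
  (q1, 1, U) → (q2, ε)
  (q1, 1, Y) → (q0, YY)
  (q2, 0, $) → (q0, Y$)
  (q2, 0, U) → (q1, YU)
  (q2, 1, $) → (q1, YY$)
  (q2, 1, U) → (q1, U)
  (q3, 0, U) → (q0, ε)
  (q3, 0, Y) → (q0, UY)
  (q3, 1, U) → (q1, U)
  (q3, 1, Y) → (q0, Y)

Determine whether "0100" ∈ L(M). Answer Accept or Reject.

Accept

(q0, 0100, $)
  ε-move, top $: go to q0, push U$ → (q0, 0100, U$)
  read 0, top U: go to q2, push ε → (q2, 100, $)
  read 1, top $: go to q1, push YY$ → (q1, 00, YY$)
  read 0, top Y: go to q0, push U → (q0, 0, UY$)
  read 0, top U: go to q2, push ε → (q2, ε, Y$)
All input consumed; state q2 ∈ F.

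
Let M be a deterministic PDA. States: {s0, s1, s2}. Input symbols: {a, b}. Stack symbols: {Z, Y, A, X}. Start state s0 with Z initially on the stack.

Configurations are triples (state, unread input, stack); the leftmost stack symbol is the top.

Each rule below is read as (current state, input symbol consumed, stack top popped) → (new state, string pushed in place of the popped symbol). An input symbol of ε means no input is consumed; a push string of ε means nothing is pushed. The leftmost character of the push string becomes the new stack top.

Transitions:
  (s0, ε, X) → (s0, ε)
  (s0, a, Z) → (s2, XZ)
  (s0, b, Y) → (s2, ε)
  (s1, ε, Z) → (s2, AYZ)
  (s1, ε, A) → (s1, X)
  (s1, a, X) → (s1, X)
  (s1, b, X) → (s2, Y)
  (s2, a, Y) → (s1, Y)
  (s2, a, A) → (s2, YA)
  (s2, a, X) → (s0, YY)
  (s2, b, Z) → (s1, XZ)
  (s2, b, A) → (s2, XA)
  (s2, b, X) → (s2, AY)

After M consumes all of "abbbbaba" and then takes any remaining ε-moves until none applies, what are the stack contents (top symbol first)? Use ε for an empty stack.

YAYAYZ

(s0, abbbbaba, Z)
  read a, top Z: go to s2, push XZ → (s2, bbbbaba, XZ)
  read b, top X: go to s2, push AY → (s2, bbbaba, AYZ)
  read b, top A: go to s2, push XA → (s2, bbaba, XAYZ)
  read b, top X: go to s2, push AY → (s2, baba, AYAYZ)
  read b, top A: go to s2, push XA → (s2, aba, XAYAYZ)
  read a, top X: go to s0, push YY → (s0, ba, YYAYAYZ)
  read b, top Y: go to s2, push ε → (s2, a, YAYAYZ)
  read a, top Y: go to s1, push Y → (s1, ε, YAYAYZ)
All input consumed in state s1 with stack YAYAYZ.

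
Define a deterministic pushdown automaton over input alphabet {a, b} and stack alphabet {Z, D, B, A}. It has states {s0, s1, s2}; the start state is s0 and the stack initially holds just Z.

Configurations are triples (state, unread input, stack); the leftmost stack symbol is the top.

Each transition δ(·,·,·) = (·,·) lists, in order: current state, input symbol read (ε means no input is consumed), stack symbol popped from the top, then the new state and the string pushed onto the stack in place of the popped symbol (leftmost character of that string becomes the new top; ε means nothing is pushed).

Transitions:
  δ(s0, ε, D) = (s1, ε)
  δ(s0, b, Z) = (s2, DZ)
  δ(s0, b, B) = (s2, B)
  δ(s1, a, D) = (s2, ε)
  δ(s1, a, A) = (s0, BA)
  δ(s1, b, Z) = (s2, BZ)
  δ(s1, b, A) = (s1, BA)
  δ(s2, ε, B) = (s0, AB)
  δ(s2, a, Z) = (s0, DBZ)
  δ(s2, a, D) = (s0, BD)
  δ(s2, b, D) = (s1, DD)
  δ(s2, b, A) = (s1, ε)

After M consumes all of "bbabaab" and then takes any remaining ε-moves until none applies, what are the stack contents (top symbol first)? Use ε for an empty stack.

ABDZ

(s0, bbabaab, Z)
  read b, top Z: go to s2, push DZ → (s2, babaab, DZ)
  read b, top D: go to s1, push DD → (s1, abaab, DDZ)
  read a, top D: go to s2, push ε → (s2, baab, DZ)
  read b, top D: go to s1, push DD → (s1, aab, DDZ)
  read a, top D: go to s2, push ε → (s2, ab, DZ)
  read a, top D: go to s0, push BD → (s0, b, BDZ)
  read b, top B: go to s2, push B → (s2, ε, BDZ)
  ε-move, top B: go to s0, push AB → (s0, ε, ABDZ)
All input consumed in state s0 with stack ABDZ.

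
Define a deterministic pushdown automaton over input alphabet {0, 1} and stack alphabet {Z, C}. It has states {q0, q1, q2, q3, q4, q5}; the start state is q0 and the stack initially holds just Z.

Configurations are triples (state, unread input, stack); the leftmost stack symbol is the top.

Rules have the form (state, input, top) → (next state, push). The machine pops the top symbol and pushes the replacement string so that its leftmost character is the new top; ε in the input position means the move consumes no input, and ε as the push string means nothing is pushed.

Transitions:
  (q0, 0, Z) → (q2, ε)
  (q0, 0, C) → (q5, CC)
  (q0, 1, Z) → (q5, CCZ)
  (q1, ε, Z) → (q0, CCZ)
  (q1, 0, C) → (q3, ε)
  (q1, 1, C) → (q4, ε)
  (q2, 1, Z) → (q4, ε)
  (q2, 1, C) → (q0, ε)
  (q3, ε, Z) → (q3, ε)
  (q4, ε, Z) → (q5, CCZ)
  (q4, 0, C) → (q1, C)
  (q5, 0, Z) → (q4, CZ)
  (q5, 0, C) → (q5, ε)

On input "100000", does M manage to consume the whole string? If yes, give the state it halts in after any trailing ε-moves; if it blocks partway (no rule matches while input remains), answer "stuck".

q3

(q0, 100000, Z)
  read 1, top Z: go to q5, push CCZ → (q5, 00000, CCZ)
  read 0, top C: go to q5, push ε → (q5, 0000, CZ)
  read 0, top C: go to q5, push ε → (q5, 000, Z)
  read 0, top Z: go to q4, push CZ → (q4, 00, CZ)
  read 0, top C: go to q1, push C → (q1, 0, CZ)
  read 0, top C: go to q3, push ε → (q3, ε, Z)
  ε-move, top Z: go to q3, push ε → (q3, ε, ε)
All input consumed; M is in state q3.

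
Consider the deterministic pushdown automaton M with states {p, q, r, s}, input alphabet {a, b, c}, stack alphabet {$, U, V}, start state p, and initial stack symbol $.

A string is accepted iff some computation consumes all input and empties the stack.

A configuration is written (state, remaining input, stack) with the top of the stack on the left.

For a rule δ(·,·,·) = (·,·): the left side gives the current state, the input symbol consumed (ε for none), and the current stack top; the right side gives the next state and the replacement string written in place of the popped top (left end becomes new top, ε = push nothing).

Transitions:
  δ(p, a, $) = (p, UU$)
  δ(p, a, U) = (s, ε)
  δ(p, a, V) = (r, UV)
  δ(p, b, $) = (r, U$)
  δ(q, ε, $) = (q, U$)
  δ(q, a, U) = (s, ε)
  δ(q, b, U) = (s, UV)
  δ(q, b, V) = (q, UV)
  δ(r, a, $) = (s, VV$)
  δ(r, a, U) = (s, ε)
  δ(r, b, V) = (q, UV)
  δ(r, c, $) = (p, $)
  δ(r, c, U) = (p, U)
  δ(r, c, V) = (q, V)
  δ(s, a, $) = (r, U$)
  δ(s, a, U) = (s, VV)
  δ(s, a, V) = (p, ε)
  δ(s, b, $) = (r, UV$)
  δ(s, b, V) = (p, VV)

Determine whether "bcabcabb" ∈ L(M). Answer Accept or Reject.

Reject

(p, bcabcabb, $) ⊢ (r, cabcabb, U$) ⊢ (p, abcabb, U$) ⊢ (s, bcabb, $) ⊢ (r, cabb, UV$) ⊢ (p, abb, UV$) ⊢ (s, bb, V$) ⊢ (p, b, VV$)
No transition applies at (p, b, VV$); input not fully consumed.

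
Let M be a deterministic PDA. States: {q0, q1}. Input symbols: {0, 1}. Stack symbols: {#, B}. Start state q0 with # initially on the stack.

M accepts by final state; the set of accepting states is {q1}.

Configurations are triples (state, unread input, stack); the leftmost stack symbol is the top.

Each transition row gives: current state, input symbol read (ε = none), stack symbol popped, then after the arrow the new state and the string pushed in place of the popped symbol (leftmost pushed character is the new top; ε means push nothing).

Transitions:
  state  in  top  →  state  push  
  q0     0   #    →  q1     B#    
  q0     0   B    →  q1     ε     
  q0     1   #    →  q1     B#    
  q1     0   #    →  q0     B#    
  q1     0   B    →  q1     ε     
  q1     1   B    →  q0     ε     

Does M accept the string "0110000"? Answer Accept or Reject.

(q0, 0110000, #)
  read 0, top #: go to q1, push B# → (q1, 110000, B#)
  read 1, top B: go to q0, push ε → (q0, 10000, #)
  read 1, top #: go to q1, push B# → (q1, 0000, B#)
  read 0, top B: go to q1, push ε → (q1, 000, #)
  read 0, top #: go to q0, push B# → (q0, 00, B#)
  read 0, top B: go to q1, push ε → (q1, 0, #)
  read 0, top #: go to q0, push B# → (q0, ε, B#)
All input consumed; state q0 ∉ F and no further ε-move applies.

Reject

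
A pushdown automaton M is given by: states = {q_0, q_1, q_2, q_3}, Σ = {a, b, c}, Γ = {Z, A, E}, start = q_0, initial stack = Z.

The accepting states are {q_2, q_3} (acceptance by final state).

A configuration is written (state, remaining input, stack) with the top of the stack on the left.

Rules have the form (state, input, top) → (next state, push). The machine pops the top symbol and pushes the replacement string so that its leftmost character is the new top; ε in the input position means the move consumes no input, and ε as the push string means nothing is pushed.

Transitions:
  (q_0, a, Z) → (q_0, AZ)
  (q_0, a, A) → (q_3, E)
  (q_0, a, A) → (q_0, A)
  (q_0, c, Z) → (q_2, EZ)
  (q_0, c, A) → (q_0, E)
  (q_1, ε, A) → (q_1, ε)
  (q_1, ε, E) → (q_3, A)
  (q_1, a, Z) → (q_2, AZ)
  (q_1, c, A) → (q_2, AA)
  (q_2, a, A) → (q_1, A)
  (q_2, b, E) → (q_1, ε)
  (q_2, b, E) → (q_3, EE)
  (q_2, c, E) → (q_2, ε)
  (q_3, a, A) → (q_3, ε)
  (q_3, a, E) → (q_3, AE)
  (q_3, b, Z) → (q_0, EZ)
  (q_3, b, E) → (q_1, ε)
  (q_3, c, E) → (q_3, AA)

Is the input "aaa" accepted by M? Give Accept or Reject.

Accept

One accepting computation: (q_0, aaa, Z) ⊢ (q_0, aa, AZ) ⊢ (q_3, a, EZ) ⊢ (q_3, ε, AEZ)
All input consumed and state q_3 ∈ F.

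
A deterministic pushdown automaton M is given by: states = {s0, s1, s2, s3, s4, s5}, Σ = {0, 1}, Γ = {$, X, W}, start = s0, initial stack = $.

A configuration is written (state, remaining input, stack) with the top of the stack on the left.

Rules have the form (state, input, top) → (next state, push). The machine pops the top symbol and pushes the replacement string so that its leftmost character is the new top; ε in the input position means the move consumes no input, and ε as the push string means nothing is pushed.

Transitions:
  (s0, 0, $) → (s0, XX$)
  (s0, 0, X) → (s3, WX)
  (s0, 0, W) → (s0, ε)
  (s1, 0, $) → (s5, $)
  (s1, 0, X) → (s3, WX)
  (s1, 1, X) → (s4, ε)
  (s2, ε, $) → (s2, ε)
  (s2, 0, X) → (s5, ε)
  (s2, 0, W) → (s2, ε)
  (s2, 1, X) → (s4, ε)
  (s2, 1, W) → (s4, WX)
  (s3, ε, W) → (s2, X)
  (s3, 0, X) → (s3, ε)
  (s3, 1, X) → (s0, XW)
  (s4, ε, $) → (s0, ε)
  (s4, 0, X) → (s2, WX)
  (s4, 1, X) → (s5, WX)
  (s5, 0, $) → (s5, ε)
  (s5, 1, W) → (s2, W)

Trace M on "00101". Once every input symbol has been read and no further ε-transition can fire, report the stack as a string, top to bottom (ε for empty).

(s0, 00101, $) ⊢ (s0, 0101, XX$) ⊢ (s3, 101, WXX$) ⊢ (s2, 101, XXX$) ⊢ (s4, 01, XX$) ⊢ (s2, 1, WXX$) ⊢ (s4, ε, WXXX$)
All input consumed in state s4 with stack WXXX$.

WXXX$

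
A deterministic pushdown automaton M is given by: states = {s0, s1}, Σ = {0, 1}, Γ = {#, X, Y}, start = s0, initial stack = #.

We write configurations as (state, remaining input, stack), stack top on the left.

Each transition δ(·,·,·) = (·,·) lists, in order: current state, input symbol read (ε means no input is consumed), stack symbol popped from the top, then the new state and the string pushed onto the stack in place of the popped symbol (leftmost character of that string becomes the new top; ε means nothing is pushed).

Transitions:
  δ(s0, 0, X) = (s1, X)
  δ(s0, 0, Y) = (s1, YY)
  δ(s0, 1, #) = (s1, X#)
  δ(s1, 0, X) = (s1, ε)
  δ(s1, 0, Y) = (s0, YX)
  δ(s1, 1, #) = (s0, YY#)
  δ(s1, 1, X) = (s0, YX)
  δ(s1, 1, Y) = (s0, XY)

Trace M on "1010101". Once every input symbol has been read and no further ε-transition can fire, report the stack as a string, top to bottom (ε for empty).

(s0, 1010101, #) ⊢ (s1, 010101, X#) ⊢ (s1, 10101, #) ⊢ (s0, 0101, YY#) ⊢ (s1, 101, YYY#) ⊢ (s0, 01, XYYY#) ⊢ (s1, 1, XYYY#) ⊢ (s0, ε, YXYYY#)
All input consumed in state s0 with stack YXYYY#.

YXYYY#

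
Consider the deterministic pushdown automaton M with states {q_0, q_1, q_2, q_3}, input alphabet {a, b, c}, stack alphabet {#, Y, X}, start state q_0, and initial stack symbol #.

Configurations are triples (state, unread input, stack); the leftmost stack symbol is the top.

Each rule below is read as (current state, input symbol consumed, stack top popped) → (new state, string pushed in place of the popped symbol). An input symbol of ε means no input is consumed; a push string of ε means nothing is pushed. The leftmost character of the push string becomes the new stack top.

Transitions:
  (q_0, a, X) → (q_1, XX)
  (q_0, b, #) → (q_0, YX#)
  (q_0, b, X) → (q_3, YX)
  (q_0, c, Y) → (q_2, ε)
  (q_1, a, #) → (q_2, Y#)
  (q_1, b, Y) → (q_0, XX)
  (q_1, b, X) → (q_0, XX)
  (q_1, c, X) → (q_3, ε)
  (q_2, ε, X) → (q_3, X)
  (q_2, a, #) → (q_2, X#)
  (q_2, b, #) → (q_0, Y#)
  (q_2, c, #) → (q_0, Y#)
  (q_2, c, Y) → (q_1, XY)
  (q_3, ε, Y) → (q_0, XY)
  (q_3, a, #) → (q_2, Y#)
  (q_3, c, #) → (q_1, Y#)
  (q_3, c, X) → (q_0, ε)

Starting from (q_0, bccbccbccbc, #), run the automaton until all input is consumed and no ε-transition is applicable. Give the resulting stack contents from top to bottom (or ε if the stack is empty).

X#

(q_0, bccbccbccbc, #) ⊢ (q_0, ccbccbccbc, YX#) ⊢ (q_2, cbccbccbc, X#) ⊢ (q_3, cbccbccbc, X#) ⊢ (q_0, bccbccbc, #) ⊢ (q_0, ccbccbc, YX#) ⊢ (q_2, cbccbc, X#) ⊢ (q_3, cbccbc, X#) ⊢ (q_0, bccbc, #) ⊢ (q_0, ccbc, YX#) ⊢ (q_2, cbc, X#) ⊢ (q_3, cbc, X#) ⊢ (q_0, bc, #) ⊢ (q_0, c, YX#) ⊢ (q_2, ε, X#) ⊢ (q_3, ε, X#)
All input consumed in state q_3 with stack X#.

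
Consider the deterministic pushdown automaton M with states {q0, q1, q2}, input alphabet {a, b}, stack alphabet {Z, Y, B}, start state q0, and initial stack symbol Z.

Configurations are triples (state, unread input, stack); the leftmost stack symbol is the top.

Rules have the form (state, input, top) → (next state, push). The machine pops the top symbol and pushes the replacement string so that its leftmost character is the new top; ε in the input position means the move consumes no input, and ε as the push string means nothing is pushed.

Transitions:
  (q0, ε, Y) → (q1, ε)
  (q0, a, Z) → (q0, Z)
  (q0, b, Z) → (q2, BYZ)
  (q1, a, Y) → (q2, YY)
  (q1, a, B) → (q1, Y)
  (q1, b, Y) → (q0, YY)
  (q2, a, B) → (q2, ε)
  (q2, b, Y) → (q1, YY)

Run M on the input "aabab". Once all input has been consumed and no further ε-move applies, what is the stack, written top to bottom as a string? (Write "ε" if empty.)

(q0, aabab, Z) ⊢ (q0, abab, Z) ⊢ (q0, bab, Z) ⊢ (q2, ab, BYZ) ⊢ (q2, b, YZ) ⊢ (q1, ε, YYZ)
All input consumed in state q1 with stack YYZ.

YYZ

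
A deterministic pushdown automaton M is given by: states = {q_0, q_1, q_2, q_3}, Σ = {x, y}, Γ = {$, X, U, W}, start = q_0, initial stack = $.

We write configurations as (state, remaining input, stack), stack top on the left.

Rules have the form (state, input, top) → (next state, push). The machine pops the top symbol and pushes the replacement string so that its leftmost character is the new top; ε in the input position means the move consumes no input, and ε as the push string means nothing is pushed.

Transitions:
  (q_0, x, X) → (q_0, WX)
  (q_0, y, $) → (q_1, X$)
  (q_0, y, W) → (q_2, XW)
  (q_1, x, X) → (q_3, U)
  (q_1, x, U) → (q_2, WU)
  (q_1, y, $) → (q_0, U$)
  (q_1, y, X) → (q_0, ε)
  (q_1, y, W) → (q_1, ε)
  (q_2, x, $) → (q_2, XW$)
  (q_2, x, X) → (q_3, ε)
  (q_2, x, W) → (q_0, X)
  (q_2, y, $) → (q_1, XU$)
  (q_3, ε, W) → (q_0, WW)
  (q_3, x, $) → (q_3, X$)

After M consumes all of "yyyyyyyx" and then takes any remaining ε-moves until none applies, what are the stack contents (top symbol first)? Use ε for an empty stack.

U$

(q_0, yyyyyyyx, $) ⊢ (q_1, yyyyyyx, X$) ⊢ (q_0, yyyyyx, $) ⊢ (q_1, yyyyx, X$) ⊢ (q_0, yyyx, $) ⊢ (q_1, yyx, X$) ⊢ (q_0, yx, $) ⊢ (q_1, x, X$) ⊢ (q_3, ε, U$)
All input consumed in state q_3 with stack U$.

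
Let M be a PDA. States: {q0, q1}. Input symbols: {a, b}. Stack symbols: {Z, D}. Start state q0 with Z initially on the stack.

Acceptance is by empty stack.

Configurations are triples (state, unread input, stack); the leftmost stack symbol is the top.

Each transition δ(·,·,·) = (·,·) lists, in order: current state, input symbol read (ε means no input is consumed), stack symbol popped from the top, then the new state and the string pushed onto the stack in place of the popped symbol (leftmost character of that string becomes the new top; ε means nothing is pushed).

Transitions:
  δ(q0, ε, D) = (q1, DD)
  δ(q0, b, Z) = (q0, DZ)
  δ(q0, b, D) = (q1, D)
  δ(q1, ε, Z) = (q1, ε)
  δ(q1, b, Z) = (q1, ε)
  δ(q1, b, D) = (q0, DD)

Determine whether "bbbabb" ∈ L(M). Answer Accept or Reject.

No computation consumes all input and empties the stack.

Reject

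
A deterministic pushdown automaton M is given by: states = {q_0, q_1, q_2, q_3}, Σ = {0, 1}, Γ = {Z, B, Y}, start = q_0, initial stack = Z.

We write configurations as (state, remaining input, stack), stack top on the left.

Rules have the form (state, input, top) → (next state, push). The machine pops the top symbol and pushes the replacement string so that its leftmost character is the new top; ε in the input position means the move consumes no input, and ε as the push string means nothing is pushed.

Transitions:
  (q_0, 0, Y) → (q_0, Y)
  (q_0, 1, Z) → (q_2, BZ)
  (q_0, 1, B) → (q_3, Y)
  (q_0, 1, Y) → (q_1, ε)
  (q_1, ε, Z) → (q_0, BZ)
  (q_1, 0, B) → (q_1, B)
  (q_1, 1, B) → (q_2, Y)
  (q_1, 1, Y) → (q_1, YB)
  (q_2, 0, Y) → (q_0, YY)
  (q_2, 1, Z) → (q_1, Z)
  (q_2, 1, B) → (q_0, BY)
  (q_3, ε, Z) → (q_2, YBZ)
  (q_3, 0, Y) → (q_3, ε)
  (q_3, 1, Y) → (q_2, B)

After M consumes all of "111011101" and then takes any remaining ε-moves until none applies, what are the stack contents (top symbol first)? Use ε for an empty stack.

(q_0, 111011101, Z)
  read 1, top Z: go to q_2, push BZ → (q_2, 11011101, BZ)
  read 1, top B: go to q_0, push BY → (q_0, 1011101, BYZ)
  read 1, top B: go to q_3, push Y → (q_3, 011101, YYZ)
  read 0, top Y: go to q_3, push ε → (q_3, 11101, YZ)
  read 1, top Y: go to q_2, push B → (q_2, 1101, BZ)
  read 1, top B: go to q_0, push BY → (q_0, 101, BYZ)
  read 1, top B: go to q_3, push Y → (q_3, 01, YYZ)
  read 0, top Y: go to q_3, push ε → (q_3, 1, YZ)
  read 1, top Y: go to q_2, push B → (q_2, ε, BZ)
All input consumed in state q_2 with stack BZ.

BZ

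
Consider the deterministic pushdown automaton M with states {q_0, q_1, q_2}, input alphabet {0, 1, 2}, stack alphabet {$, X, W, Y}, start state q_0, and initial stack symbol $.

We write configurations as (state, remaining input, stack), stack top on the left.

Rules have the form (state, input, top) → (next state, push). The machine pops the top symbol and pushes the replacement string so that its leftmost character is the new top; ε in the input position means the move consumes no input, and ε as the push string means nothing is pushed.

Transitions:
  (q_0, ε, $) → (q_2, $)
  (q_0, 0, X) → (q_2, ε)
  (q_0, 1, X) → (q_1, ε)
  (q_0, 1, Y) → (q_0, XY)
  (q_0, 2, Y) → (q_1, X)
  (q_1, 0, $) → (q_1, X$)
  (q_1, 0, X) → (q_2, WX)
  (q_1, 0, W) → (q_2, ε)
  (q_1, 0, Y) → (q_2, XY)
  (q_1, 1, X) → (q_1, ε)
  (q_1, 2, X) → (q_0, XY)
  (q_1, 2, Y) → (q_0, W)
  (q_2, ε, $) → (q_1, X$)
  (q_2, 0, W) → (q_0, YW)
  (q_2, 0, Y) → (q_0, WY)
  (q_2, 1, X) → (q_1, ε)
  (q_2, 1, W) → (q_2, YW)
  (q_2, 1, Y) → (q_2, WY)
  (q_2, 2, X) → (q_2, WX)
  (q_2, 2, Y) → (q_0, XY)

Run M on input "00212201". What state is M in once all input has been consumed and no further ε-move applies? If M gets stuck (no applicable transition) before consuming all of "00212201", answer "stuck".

(q_0, 00212201, $)
  ε-move, top $: go to q_2, push $ → (q_2, 00212201, $)
  ε-move, top $: go to q_1, push X$ → (q_1, 00212201, X$)
  read 0, top X: go to q_2, push WX → (q_2, 0212201, WX$)
  read 0, top W: go to q_0, push YW → (q_0, 212201, YWX$)
  read 2, top Y: go to q_1, push X → (q_1, 12201, XWX$)
  read 1, top X: go to q_1, push ε → (q_1, 2201, WX$)
No transition for (q_1, 2, top W); M blocks with input 2201 remaining.

stuck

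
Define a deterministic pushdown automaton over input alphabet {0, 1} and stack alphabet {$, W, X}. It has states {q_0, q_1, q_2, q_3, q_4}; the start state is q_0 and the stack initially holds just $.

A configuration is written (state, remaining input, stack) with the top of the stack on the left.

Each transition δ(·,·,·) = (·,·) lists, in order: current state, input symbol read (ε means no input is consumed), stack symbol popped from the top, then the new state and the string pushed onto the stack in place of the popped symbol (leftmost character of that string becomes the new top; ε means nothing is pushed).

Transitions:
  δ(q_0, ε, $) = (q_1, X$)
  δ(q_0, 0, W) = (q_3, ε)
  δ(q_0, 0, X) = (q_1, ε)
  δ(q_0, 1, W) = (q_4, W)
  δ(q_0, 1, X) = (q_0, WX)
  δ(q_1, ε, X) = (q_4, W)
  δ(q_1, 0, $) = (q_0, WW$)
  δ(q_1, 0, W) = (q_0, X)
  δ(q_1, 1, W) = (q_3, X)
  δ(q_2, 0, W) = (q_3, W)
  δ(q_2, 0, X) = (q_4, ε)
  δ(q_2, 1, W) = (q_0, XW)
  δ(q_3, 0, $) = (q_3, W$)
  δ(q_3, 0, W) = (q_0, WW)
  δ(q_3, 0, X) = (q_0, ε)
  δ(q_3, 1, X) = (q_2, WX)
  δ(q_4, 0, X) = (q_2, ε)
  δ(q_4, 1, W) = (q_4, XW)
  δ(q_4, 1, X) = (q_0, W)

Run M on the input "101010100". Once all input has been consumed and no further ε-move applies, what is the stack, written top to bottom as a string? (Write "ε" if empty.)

W$

(q_0, 101010100, $)
  ε-move, top $: go to q_1, push X$ → (q_1, 101010100, X$)
  ε-move, top X: go to q_4, push W → (q_4, 101010100, W$)
  read 1, top W: go to q_4, push XW → (q_4, 01010100, XW$)
  read 0, top X: go to q_2, push ε → (q_2, 1010100, W$)
  read 1, top W: go to q_0, push XW → (q_0, 010100, XW$)
  read 0, top X: go to q_1, push ε → (q_1, 10100, W$)
  read 1, top W: go to q_3, push X → (q_3, 0100, X$)
  read 0, top X: go to q_0, push ε → (q_0, 100, $)
  ε-move, top $: go to q_1, push X$ → (q_1, 100, X$)
  ε-move, top X: go to q_4, push W → (q_4, 100, W$)
  read 1, top W: go to q_4, push XW → (q_4, 00, XW$)
  read 0, top X: go to q_2, push ε → (q_2, 0, W$)
  read 0, top W: go to q_3, push W → (q_3, ε, W$)
All input consumed in state q_3 with stack W$.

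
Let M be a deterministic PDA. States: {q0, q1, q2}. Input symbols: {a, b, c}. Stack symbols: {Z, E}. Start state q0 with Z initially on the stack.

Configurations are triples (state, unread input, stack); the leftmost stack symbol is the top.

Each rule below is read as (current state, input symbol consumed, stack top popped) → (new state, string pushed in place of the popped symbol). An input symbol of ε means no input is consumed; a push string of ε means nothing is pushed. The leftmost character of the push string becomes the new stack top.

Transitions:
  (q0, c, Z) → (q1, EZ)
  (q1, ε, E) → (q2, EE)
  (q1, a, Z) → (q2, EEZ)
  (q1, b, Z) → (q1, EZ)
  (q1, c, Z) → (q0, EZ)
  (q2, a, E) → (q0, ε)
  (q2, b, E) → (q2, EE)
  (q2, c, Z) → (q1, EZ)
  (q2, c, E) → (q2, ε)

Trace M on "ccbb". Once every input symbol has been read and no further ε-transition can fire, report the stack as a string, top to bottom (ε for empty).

(q0, ccbb, Z)
  read c, top Z: go to q1, push EZ → (q1, cbb, EZ)
  ε-move, top E: go to q2, push EE → (q2, cbb, EEZ)
  read c, top E: go to q2, push ε → (q2, bb, EZ)
  read b, top E: go to q2, push EE → (q2, b, EEZ)
  read b, top E: go to q2, push EE → (q2, ε, EEEZ)
All input consumed in state q2 with stack EEEZ.

EEEZ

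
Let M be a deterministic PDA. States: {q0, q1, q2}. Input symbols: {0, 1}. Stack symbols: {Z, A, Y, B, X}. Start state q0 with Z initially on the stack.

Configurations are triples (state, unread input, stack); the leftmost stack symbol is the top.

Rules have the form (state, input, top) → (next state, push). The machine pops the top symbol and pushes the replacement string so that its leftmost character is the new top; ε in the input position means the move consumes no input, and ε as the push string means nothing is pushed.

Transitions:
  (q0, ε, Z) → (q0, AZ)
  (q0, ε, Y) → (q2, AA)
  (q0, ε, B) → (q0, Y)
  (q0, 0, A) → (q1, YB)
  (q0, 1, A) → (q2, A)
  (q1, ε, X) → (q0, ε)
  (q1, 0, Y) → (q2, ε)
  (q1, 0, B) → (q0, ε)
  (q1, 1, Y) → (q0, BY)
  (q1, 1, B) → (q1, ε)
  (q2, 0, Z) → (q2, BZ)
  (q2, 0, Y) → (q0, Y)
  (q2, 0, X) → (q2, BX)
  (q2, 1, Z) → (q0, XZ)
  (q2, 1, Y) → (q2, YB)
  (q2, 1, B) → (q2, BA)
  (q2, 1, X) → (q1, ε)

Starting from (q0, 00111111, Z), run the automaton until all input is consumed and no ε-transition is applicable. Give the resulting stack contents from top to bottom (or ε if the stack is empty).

BAAAAAAZ

(q0, 00111111, Z)
  ε-move, top Z: go to q0, push AZ → (q0, 00111111, AZ)
  read 0, top A: go to q1, push YB → (q1, 0111111, YBZ)
  read 0, top Y: go to q2, push ε → (q2, 111111, BZ)
  read 1, top B: go to q2, push BA → (q2, 11111, BAZ)
  read 1, top B: go to q2, push BA → (q2, 1111, BAAZ)
  read 1, top B: go to q2, push BA → (q2, 111, BAAAZ)
  read 1, top B: go to q2, push BA → (q2, 11, BAAAAZ)
  read 1, top B: go to q2, push BA → (q2, 1, BAAAAAZ)
  read 1, top B: go to q2, push BA → (q2, ε, BAAAAAAZ)
All input consumed in state q2 with stack BAAAAAAZ.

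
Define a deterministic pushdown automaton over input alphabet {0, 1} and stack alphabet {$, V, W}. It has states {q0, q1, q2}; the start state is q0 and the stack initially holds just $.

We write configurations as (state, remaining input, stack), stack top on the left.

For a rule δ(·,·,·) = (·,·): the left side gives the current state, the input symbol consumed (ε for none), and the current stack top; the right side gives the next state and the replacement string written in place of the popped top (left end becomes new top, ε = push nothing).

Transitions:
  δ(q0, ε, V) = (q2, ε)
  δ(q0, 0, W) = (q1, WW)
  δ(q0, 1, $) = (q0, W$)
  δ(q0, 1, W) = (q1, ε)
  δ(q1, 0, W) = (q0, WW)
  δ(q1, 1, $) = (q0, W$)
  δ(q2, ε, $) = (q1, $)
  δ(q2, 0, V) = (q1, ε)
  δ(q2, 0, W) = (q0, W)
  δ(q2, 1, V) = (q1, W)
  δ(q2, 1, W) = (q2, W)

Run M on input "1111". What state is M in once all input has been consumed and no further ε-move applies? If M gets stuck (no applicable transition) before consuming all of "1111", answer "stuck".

(q0, 1111, $)
  read 1, top $: go to q0, push W$ → (q0, 111, W$)
  read 1, top W: go to q1, push ε → (q1, 11, $)
  read 1, top $: go to q0, push W$ → (q0, 1, W$)
  read 1, top W: go to q1, push ε → (q1, ε, $)
All input consumed; M is in state q1.

q1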